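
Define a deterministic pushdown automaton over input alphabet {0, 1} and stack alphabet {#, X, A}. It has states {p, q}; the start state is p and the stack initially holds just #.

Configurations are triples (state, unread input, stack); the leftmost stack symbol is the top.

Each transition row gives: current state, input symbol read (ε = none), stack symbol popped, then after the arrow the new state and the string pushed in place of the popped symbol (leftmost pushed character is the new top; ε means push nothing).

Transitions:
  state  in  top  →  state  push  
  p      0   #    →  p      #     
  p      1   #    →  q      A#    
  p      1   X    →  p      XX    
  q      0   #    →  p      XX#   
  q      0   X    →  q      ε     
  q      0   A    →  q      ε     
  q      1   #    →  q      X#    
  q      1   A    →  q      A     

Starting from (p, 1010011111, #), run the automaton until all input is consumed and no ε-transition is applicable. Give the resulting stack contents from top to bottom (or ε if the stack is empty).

(p, 1010011111, #) ⊢ (q, 010011111, A#) ⊢ (q, 10011111, #) ⊢ (q, 0011111, X#) ⊢ (q, 011111, #) ⊢ (p, 11111, XX#) ⊢ (p, 1111, XXX#) ⊢ (p, 111, XXXX#) ⊢ (p, 11, XXXXX#) ⊢ (p, 1, XXXXXX#) ⊢ (p, ε, XXXXXXX#)
All input consumed in state p with stack XXXXXXX#.

XXXXXXX#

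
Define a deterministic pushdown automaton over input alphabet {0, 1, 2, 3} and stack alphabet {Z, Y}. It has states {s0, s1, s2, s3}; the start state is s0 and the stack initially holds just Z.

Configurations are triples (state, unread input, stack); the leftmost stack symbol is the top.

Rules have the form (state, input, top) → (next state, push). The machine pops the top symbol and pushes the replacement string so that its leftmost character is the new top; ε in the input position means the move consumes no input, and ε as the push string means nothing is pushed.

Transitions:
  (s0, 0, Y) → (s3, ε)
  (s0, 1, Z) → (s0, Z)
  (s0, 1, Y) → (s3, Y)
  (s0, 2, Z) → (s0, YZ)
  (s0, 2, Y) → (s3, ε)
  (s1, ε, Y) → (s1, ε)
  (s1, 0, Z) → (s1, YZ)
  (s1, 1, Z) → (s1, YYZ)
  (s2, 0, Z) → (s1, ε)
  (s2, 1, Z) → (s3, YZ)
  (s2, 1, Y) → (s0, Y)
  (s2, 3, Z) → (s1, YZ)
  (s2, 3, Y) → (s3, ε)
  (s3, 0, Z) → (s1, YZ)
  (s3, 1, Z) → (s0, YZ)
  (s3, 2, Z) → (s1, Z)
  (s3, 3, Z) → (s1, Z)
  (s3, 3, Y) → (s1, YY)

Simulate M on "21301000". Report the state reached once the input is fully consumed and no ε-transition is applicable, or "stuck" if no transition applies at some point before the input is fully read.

(s0, 21301000, Z) ⊢ (s0, 1301000, YZ) ⊢ (s3, 301000, YZ) ⊢ (s1, 01000, YYZ) ⊢ (s1, 01000, YZ) ⊢ (s1, 01000, Z) ⊢ (s1, 1000, YZ) ⊢ (s1, 1000, Z) ⊢ (s1, 000, YYZ) ⊢ (s1, 000, YZ) ⊢ (s1, 000, Z) ⊢ (s1, 00, YZ) ⊢ (s1, 00, Z) ⊢ (s1, 0, YZ) ⊢ (s1, 0, Z) ⊢ (s1, ε, YZ) ⊢ (s1, ε, Z)
All input consumed; M is in state s1.

s1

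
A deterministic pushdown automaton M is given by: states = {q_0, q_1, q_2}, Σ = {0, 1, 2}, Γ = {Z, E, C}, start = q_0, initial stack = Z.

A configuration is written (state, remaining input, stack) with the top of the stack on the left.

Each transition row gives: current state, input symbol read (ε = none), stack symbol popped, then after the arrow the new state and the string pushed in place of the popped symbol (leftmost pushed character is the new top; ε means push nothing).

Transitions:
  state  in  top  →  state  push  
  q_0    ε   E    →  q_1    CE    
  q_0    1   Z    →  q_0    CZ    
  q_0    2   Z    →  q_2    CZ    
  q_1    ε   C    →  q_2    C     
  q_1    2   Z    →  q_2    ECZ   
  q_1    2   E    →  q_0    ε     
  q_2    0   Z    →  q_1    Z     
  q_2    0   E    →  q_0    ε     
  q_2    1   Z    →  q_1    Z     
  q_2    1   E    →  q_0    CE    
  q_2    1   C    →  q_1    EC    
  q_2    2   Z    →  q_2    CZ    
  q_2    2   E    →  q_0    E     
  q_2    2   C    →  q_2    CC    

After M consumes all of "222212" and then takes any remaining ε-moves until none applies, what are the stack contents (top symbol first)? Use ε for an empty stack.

CCCCZ

(q_0, 222212, Z) ⊢ (q_2, 22212, CZ) ⊢ (q_2, 2212, CCZ) ⊢ (q_2, 212, CCCZ) ⊢ (q_2, 12, CCCCZ) ⊢ (q_1, 2, ECCCCZ) ⊢ (q_0, ε, CCCCZ)
All input consumed in state q_0 with stack CCCCZ.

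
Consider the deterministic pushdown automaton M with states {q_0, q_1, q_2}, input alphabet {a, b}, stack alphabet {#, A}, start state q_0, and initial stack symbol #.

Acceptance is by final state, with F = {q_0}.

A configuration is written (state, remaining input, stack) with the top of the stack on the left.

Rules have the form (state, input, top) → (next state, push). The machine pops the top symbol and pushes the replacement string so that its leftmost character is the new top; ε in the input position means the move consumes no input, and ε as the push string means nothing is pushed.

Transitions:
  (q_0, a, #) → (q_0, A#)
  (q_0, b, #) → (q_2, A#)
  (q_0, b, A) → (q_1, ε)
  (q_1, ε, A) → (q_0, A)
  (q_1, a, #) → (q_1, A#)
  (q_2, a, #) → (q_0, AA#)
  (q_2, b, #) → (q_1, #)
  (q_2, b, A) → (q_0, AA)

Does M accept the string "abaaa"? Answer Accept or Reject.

(q_0, abaaa, #) ⊢ (q_0, baaa, A#) ⊢ (q_1, aaa, #) ⊢ (q_1, aa, A#) ⊢ (q_0, aa, A#)
No transition applies at (q_0, aa, A#); input not fully consumed.

Reject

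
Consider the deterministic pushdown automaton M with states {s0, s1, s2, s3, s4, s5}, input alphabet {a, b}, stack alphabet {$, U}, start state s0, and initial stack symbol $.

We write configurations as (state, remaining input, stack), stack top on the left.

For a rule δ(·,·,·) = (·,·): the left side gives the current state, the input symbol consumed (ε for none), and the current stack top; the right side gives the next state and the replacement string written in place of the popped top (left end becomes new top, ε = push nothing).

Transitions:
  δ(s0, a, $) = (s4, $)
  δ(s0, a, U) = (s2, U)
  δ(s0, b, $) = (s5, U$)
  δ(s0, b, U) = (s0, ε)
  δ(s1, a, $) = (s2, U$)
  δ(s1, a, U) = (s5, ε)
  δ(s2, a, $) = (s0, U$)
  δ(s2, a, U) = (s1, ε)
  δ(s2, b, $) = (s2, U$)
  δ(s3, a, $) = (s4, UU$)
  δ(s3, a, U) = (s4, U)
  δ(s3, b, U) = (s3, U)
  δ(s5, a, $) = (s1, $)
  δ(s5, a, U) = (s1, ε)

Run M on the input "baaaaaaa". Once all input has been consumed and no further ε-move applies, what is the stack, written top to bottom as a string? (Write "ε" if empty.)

(s0, baaaaaaa, $) ⊢ (s5, aaaaaaa, U$) ⊢ (s1, aaaaaa, $) ⊢ (s2, aaaaa, U$) ⊢ (s1, aaaa, $) ⊢ (s2, aaa, U$) ⊢ (s1, aa, $) ⊢ (s2, a, U$) ⊢ (s1, ε, $)
All input consumed in state s1 with stack $.

$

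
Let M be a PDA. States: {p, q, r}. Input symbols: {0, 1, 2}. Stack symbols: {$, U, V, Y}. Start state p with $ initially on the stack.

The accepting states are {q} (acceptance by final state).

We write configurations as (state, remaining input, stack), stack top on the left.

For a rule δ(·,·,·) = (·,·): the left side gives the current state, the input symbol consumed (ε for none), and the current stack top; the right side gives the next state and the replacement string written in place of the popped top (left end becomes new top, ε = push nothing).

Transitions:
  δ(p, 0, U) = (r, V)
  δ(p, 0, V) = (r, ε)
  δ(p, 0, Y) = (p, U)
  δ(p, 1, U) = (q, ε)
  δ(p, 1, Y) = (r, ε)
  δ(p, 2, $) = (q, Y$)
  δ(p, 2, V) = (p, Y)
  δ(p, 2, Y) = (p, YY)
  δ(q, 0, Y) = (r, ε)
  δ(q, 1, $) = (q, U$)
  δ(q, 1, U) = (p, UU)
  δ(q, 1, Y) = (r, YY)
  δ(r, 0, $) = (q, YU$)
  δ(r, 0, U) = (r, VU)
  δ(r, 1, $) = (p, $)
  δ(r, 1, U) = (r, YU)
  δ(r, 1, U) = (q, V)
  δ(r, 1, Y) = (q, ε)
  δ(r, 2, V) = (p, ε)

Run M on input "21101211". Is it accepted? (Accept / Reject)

One accepting computation: (p, 21101211, $) ⊢ (q, 1101211, Y$) ⊢ (r, 101211, YY$) ⊢ (q, 01211, Y$) ⊢ (r, 1211, $) ⊢ (p, 211, $) ⊢ (q, 11, Y$) ⊢ (r, 1, YY$) ⊢ (q, ε, Y$)
All input consumed and state q ∈ F.

Accept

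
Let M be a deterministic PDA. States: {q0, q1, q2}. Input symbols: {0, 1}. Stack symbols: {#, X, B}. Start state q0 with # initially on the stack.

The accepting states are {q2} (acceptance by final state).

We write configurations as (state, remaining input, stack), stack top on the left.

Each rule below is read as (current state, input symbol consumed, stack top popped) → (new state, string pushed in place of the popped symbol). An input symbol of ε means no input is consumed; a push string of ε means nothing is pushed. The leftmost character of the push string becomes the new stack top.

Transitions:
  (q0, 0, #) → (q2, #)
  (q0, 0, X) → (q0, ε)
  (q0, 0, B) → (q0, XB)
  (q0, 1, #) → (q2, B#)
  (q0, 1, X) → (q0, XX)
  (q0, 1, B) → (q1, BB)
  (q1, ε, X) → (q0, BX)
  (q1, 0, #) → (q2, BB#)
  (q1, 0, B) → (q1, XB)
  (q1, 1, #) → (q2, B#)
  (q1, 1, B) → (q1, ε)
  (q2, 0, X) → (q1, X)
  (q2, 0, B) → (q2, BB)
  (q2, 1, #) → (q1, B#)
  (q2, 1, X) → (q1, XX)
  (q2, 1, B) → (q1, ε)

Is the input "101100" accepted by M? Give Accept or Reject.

(q0, 101100, #)
  read 1, top #: go to q2, push B# → (q2, 01100, B#)
  read 0, top B: go to q2, push BB → (q2, 1100, BB#)
  read 1, top B: go to q1, push ε → (q1, 100, B#)
  read 1, top B: go to q1, push ε → (q1, 00, #)
  read 0, top #: go to q2, push BB# → (q2, 0, BB#)
  read 0, top B: go to q2, push BB → (q2, ε, BBB#)
All input consumed; state q2 ∈ F.

Accept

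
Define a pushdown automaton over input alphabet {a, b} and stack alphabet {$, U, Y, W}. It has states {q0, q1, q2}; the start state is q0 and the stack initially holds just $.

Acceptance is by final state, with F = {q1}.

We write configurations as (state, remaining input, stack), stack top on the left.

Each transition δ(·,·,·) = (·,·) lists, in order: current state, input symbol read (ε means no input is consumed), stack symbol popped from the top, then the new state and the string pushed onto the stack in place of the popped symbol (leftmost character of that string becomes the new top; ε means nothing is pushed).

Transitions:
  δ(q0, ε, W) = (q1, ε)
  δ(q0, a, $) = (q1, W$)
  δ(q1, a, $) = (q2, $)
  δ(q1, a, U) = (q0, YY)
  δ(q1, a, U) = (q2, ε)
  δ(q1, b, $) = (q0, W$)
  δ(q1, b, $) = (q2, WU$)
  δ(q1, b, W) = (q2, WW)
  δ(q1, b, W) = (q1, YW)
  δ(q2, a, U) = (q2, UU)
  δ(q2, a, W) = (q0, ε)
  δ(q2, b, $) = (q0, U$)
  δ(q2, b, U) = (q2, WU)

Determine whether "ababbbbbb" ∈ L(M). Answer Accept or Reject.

Accept

One accepting computation: (q0, ababbbbbb, $) ⊢ (q1, babbbbbb, W$) ⊢ (q2, abbbbbb, WW$) ⊢ (q0, bbbbbb, W$) ⊢ (q1, bbbbbb, $) ⊢ (q0, bbbbb, W$) ⊢ (q1, bbbbb, $) ⊢ (q0, bbbb, W$) ⊢ (q1, bbbb, $) ⊢ (q0, bbb, W$) ⊢ (q1, bbb, $) ⊢ (q0, bb, W$) ⊢ (q1, bb, $) ⊢ (q0, b, W$) ⊢ (q1, b, $) ⊢ (q0, ε, W$) ⊢ (q1, ε, $)
All input consumed and state q1 ∈ F.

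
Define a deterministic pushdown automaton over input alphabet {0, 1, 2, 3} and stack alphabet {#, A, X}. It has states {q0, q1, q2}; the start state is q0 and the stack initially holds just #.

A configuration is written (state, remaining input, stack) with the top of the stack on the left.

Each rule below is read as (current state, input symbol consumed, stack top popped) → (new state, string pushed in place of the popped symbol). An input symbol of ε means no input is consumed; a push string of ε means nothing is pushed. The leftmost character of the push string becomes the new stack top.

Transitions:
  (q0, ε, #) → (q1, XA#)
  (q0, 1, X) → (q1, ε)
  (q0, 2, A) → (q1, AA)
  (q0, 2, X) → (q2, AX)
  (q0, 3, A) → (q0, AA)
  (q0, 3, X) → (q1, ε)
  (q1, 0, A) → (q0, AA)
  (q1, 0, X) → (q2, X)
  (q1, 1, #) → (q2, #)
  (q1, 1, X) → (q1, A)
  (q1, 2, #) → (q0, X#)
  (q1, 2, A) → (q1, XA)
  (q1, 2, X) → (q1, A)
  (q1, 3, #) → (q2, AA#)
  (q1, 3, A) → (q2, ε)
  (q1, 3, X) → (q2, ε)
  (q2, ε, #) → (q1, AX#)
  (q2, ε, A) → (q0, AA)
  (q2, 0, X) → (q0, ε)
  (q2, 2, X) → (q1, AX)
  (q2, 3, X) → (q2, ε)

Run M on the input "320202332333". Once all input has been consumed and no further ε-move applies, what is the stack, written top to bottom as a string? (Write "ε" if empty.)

(q0, 320202332333, #)
  ε-move, top #: go to q1, push XA# → (q1, 320202332333, XA#)
  read 3, top X: go to q2, push ε → (q2, 20202332333, A#)
  ε-move, top A: go to q0, push AA → (q0, 20202332333, AA#)
  read 2, top A: go to q1, push AA → (q1, 0202332333, AAA#)
  read 0, top A: go to q0, push AA → (q0, 202332333, AAAA#)
  read 2, top A: go to q1, push AA → (q1, 02332333, AAAAA#)
  read 0, top A: go to q0, push AA → (q0, 2332333, AAAAAA#)
  read 2, top A: go to q1, push AA → (q1, 332333, AAAAAAA#)
  read 3, top A: go to q2, push ε → (q2, 32333, AAAAAA#)
  ε-move, top A: go to q0, push AA → (q0, 32333, AAAAAAA#)
  read 3, top A: go to q0, push AA → (q0, 2333, AAAAAAAA#)
  read 2, top A: go to q1, push AA → (q1, 333, AAAAAAAAA#)
  read 3, top A: go to q2, push ε → (q2, 33, AAAAAAAA#)
  ε-move, top A: go to q0, push AA → (q0, 33, AAAAAAAAA#)
  read 3, top A: go to q0, push AA → (q0, 3, AAAAAAAAAA#)
  read 3, top A: go to q0, push AA → (q0, ε, AAAAAAAAAAA#)
All input consumed in state q0 with stack AAAAAAAAAAA#.

AAAAAAAAAAA#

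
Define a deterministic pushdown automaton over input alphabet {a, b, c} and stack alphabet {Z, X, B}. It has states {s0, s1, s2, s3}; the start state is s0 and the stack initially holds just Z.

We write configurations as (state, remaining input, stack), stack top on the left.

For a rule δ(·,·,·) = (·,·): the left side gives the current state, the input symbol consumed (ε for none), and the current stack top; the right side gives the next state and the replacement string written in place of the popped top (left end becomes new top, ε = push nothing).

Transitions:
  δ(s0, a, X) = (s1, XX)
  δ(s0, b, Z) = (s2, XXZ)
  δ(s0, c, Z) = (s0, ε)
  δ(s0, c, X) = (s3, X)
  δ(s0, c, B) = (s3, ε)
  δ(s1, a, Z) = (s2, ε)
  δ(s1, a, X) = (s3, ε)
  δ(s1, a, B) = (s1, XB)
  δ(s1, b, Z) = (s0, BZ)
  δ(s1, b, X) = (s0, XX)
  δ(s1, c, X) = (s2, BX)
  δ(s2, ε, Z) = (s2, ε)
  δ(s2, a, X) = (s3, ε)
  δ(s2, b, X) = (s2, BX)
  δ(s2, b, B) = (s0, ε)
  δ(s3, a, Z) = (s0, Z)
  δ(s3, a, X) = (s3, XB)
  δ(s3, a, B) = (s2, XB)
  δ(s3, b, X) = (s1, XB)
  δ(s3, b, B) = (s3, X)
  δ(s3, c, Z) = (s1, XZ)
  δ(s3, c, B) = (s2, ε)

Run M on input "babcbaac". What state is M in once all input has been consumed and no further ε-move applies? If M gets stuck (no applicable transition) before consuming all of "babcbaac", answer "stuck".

stuck

(s0, babcbaac, Z) ⊢ (s2, abcbaac, XXZ) ⊢ (s3, bcbaac, XZ) ⊢ (s1, cbaac, XBZ) ⊢ (s2, baac, BXBZ) ⊢ (s0, aac, XBZ) ⊢ (s1, ac, XXBZ) ⊢ (s3, c, XBZ)
No transition for (s3, c, top X); M blocks with input c remaining.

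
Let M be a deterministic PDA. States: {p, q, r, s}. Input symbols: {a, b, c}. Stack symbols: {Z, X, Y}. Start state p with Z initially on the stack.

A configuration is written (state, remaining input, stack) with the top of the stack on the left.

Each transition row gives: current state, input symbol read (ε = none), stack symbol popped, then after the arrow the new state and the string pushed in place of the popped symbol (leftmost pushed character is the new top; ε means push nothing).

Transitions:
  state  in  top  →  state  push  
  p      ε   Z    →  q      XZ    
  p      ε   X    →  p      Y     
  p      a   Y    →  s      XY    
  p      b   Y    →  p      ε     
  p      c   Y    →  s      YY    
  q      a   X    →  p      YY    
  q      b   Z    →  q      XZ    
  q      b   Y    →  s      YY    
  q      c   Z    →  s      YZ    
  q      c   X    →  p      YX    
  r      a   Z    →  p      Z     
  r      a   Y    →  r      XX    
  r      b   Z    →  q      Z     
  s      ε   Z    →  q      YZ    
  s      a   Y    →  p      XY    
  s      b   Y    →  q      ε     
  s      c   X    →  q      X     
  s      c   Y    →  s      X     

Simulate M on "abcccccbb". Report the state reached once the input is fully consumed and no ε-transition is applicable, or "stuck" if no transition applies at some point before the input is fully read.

(p, abcccccbb, Z) ⊢ (q, abcccccbb, XZ) ⊢ (p, bcccccbb, YYZ) ⊢ (p, cccccbb, YZ) ⊢ (s, ccccbb, YYZ) ⊢ (s, cccbb, XYZ) ⊢ (q, ccbb, XYZ) ⊢ (p, cbb, YXYZ) ⊢ (s, bb, YYXYZ) ⊢ (q, b, YXYZ) ⊢ (s, ε, YYXYZ)
All input consumed; M is in state s.

s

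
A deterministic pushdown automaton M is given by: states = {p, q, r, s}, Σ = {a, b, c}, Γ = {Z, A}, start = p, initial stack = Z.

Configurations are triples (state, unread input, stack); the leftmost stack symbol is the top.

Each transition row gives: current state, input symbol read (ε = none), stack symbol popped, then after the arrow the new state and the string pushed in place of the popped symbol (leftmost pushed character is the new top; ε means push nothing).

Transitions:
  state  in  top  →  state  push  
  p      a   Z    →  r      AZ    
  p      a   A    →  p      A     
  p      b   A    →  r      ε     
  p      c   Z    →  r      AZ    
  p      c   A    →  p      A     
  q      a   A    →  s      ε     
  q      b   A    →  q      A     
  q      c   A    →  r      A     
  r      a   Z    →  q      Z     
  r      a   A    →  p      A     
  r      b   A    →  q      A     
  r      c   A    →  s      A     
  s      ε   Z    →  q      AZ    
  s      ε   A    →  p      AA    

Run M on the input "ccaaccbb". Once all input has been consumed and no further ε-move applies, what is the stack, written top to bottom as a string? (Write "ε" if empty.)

AZ

(p, ccaaccbb, Z) ⊢ (r, caaccbb, AZ) ⊢ (s, aaccbb, AZ) ⊢ (p, aaccbb, AAZ) ⊢ (p, accbb, AAZ) ⊢ (p, ccbb, AAZ) ⊢ (p, cbb, AAZ) ⊢ (p, bb, AAZ) ⊢ (r, b, AZ) ⊢ (q, ε, AZ)
All input consumed in state q with stack AZ.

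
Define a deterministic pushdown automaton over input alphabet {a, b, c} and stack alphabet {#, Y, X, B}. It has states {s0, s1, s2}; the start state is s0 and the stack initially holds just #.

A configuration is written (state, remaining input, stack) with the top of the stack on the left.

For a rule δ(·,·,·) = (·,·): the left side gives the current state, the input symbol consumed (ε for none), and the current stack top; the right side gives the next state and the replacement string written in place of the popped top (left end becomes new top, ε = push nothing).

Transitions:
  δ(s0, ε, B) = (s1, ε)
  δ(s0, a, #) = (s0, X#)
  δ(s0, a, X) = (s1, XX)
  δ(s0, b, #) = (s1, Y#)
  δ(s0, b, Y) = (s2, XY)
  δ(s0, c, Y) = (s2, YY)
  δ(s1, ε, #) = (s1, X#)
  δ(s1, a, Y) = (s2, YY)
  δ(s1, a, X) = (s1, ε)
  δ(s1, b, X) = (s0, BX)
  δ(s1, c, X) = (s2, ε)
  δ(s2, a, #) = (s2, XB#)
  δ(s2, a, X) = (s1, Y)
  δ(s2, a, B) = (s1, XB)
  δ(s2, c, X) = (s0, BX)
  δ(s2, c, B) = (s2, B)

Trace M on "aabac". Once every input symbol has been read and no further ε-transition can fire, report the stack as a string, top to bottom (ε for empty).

#

(s0, aabac, #)
  read a, top #: go to s0, push X# → (s0, abac, X#)
  read a, top X: go to s1, push XX → (s1, bac, XX#)
  read b, top X: go to s0, push BX → (s0, ac, BXX#)
  ε-move, top B: go to s1, push ε → (s1, ac, XX#)
  read a, top X: go to s1, push ε → (s1, c, X#)
  read c, top X: go to s2, push ε → (s2, ε, #)
All input consumed in state s2 with stack #.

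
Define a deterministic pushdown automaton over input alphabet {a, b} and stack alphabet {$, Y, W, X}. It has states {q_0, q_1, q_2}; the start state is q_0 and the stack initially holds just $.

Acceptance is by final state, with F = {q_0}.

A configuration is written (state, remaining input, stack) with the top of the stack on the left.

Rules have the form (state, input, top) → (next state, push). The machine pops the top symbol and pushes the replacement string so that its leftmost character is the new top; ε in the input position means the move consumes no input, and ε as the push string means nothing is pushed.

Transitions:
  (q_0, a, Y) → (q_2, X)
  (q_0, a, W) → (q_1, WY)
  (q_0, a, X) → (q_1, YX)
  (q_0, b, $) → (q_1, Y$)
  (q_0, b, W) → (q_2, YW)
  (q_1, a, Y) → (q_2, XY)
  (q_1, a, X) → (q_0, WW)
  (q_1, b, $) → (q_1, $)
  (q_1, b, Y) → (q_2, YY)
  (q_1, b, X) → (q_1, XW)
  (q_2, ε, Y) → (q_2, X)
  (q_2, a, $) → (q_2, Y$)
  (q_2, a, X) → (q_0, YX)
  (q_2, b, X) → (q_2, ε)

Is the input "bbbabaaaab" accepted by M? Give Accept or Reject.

Reject

(q_0, bbbabaaaab, $) ⊢ (q_1, bbabaaaab, Y$) ⊢ (q_2, babaaaab, YY$) ⊢ (q_2, babaaaab, XY$) ⊢ (q_2, abaaaab, Y$) ⊢ (q_2, abaaaab, X$) ⊢ (q_0, baaaab, YX$)
No transition applies at (q_0, baaaab, YX$); input not fully consumed.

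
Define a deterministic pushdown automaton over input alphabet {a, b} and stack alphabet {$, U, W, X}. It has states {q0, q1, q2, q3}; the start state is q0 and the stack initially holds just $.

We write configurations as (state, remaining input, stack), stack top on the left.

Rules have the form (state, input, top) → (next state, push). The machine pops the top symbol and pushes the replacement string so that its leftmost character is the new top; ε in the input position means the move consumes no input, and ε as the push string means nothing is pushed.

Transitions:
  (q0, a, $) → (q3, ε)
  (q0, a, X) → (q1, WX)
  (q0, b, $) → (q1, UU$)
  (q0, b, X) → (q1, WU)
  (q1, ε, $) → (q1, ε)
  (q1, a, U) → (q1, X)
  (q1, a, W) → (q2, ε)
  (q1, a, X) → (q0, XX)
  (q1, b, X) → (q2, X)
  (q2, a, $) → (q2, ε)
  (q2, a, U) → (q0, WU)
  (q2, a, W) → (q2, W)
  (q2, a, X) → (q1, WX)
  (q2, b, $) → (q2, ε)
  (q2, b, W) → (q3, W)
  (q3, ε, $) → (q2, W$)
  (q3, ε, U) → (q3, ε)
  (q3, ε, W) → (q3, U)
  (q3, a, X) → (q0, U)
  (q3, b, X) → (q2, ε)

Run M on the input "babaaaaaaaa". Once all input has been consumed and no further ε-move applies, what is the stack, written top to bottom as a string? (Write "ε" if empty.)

(q0, babaaaaaaaa, $)
  read b, top $: go to q1, push UU$ → (q1, abaaaaaaaa, UU$)
  read a, top U: go to q1, push X → (q1, baaaaaaaa, XU$)
  read b, top X: go to q2, push X → (q2, aaaaaaaa, XU$)
  read a, top X: go to q1, push WX → (q1, aaaaaaa, WXU$)
  read a, top W: go to q2, push ε → (q2, aaaaaa, XU$)
  read a, top X: go to q1, push WX → (q1, aaaaa, WXU$)
  read a, top W: go to q2, push ε → (q2, aaaa, XU$)
  read a, top X: go to q1, push WX → (q1, aaa, WXU$)
  read a, top W: go to q2, push ε → (q2, aa, XU$)
  read a, top X: go to q1, push WX → (q1, a, WXU$)
  read a, top W: go to q2, push ε → (q2, ε, XU$)
All input consumed in state q2 with stack XU$.

XU$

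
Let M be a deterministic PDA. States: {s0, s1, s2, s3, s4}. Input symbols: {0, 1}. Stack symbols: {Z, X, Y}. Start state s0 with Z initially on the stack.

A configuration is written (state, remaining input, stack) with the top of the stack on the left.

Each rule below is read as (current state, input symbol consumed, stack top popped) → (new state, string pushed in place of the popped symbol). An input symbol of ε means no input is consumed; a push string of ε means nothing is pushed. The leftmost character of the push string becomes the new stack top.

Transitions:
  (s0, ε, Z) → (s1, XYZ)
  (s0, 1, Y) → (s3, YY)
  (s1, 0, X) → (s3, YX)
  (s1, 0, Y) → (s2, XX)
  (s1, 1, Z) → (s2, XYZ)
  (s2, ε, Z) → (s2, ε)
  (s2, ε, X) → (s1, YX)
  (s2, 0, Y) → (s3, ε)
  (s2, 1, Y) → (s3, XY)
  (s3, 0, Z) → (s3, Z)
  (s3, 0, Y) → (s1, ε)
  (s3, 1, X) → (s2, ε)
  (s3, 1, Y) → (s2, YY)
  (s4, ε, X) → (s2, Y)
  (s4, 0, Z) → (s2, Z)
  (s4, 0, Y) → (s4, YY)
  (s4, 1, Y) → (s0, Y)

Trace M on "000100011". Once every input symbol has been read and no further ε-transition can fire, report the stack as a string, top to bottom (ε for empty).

(s0, 000100011, Z)
  ε-move, top Z: go to s1, push XYZ → (s1, 000100011, XYZ)
  read 0, top X: go to s3, push YX → (s3, 00100011, YXYZ)
  read 0, top Y: go to s1, push ε → (s1, 0100011, XYZ)
  read 0, top X: go to s3, push YX → (s3, 100011, YXYZ)
  read 1, top Y: go to s2, push YY → (s2, 00011, YYXYZ)
  read 0, top Y: go to s3, push ε → (s3, 0011, YXYZ)
  read 0, top Y: go to s1, push ε → (s1, 011, XYZ)
  read 0, top X: go to s3, push YX → (s3, 11, YXYZ)
  read 1, top Y: go to s2, push YY → (s2, 1, YYXYZ)
  read 1, top Y: go to s3, push XY → (s3, ε, XYYXYZ)
All input consumed in state s3 with stack XYYXYZ.

XYYXYZ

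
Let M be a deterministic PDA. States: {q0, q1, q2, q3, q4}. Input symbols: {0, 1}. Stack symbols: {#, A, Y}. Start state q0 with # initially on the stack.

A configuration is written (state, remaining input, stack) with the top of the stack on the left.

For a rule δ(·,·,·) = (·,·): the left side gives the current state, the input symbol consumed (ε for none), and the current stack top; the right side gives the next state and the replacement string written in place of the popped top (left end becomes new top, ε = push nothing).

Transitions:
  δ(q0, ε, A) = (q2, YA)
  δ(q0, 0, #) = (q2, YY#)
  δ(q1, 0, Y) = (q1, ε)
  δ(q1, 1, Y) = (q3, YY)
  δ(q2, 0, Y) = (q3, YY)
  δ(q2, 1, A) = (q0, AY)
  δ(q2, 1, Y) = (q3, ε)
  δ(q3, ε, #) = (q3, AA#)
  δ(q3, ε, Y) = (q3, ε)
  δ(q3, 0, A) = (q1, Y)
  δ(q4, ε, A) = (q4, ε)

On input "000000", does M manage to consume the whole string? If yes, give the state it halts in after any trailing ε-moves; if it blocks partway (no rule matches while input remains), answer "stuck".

(q0, 000000, #)
  read 0, top #: go to q2, push YY# → (q2, 00000, YY#)
  read 0, top Y: go to q3, push YY → (q3, 0000, YYY#)
  ε-move, top Y: go to q3, push ε → (q3, 0000, YY#)
  ε-move, top Y: go to q3, push ε → (q3, 0000, Y#)
  ε-move, top Y: go to q3, push ε → (q3, 0000, #)
  ε-move, top #: go to q3, push AA# → (q3, 0000, AA#)
  read 0, top A: go to q1, push Y → (q1, 000, YA#)
  read 0, top Y: go to q1, push ε → (q1, 00, A#)
No transition for (q1, 0, top A); M blocks with input 00 remaining.

stuck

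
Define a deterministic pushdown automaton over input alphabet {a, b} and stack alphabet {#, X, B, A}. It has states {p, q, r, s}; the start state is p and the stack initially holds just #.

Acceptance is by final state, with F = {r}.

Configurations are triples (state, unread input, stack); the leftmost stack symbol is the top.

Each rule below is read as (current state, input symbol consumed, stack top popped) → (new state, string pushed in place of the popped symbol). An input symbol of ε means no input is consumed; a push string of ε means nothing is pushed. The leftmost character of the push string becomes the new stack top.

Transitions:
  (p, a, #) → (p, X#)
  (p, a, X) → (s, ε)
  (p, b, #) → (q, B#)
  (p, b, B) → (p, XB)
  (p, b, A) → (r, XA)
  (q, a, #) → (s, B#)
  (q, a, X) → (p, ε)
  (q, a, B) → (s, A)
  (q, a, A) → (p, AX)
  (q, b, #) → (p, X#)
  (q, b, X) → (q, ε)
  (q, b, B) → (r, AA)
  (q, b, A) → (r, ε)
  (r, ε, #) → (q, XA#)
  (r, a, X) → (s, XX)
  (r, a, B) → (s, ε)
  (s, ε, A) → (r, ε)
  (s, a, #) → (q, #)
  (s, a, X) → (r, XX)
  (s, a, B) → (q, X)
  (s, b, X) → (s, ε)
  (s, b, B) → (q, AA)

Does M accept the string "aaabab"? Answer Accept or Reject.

(p, aaabab, #)
  read a, top #: go to p, push X# → (p, aabab, X#)
  read a, top X: go to s, push ε → (s, abab, #)
  read a, top #: go to q, push # → (q, bab, #)
  read b, top #: go to p, push X# → (p, ab, X#)
  read a, top X: go to s, push ε → (s, b, #)
No transition applies at (s, b, #); input not fully consumed.

Reject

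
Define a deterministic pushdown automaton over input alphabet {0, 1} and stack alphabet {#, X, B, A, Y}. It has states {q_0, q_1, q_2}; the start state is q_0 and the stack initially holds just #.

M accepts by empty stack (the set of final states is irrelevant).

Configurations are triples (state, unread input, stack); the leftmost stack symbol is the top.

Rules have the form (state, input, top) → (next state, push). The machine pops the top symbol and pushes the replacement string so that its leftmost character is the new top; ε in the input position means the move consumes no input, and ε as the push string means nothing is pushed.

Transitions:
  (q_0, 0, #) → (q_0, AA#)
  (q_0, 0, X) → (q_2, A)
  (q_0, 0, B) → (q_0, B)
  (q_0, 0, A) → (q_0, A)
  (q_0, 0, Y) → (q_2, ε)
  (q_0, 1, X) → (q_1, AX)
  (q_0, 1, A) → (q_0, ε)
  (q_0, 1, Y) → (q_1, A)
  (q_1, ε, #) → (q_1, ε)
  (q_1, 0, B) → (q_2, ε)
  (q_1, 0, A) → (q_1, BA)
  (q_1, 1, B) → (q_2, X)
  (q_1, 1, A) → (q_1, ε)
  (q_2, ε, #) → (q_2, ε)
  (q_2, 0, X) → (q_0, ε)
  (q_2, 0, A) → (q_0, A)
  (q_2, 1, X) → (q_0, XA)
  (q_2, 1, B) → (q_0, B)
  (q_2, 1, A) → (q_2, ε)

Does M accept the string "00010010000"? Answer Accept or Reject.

Reject

(q_0, 00010010000, #)
  read 0, top #: go to q_0, push AA# → (q_0, 0010010000, AA#)
  read 0, top A: go to q_0, push A → (q_0, 010010000, AA#)
  read 0, top A: go to q_0, push A → (q_0, 10010000, AA#)
  read 1, top A: go to q_0, push ε → (q_0, 0010000, A#)
  read 0, top A: go to q_0, push A → (q_0, 010000, A#)
  read 0, top A: go to q_0, push A → (q_0, 10000, A#)
  read 1, top A: go to q_0, push ε → (q_0, 0000, #)
  read 0, top #: go to q_0, push AA# → (q_0, 000, AA#)
  read 0, top A: go to q_0, push A → (q_0, 00, AA#)
  read 0, top A: go to q_0, push A → (q_0, 0, AA#)
  read 0, top A: go to q_0, push A → (q_0, ε, AA#)
All input consumed; stack is AA#, not empty, and no further ε-move applies.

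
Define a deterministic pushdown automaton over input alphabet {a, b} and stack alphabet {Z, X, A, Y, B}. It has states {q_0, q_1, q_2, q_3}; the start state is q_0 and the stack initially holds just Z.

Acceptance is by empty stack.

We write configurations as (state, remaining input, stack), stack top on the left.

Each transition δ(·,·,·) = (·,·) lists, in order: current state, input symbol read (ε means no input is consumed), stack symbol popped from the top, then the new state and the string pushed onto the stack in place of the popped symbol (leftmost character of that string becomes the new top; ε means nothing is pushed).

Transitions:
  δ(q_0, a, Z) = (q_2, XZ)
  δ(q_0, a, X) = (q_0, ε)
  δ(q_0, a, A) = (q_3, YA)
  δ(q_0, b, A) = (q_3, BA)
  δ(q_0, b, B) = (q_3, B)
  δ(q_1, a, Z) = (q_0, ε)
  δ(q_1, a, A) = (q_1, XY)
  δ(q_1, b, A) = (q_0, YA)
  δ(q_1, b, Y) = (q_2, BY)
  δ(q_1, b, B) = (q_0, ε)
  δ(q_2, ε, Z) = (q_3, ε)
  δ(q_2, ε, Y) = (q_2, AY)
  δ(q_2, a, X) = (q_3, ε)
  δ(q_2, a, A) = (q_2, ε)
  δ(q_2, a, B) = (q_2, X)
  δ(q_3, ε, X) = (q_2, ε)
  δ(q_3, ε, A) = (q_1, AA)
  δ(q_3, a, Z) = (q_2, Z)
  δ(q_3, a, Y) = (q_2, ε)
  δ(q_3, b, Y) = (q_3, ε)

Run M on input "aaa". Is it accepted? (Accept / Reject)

(q_0, aaa, Z)
  read a, top Z: go to q_2, push XZ → (q_2, aa, XZ)
  read a, top X: go to q_3, push ε → (q_3, a, Z)
  read a, top Z: go to q_2, push Z → (q_2, ε, Z)
  ε-move, top Z: go to q_3, push ε → (q_3, ε, ε)
All input consumed and the stack is empty.

Accept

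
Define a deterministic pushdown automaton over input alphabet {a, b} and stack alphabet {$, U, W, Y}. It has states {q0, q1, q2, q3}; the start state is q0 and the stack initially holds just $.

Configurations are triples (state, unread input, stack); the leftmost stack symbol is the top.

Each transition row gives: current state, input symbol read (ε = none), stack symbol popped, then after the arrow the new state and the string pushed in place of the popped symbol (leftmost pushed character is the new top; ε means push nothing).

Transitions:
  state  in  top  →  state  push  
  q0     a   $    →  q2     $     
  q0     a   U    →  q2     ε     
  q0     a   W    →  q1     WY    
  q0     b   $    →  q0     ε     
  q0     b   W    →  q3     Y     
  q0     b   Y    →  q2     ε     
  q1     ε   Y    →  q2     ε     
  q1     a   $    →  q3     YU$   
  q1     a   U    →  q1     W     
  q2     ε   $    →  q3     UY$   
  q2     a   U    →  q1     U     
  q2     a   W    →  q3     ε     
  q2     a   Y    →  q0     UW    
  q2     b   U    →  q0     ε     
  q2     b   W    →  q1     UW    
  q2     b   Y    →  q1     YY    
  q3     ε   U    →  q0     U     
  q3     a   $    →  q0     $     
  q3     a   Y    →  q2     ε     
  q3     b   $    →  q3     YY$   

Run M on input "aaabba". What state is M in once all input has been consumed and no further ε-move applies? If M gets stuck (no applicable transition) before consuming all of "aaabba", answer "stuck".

stuck

(q0, aaabba, $)
  read a, top $: go to q2, push $ → (q2, aabba, $)
  ε-move, top $: go to q3, push UY$ → (q3, aabba, UY$)
  ε-move, top U: go to q0, push U → (q0, aabba, UY$)
  read a, top U: go to q2, push ε → (q2, abba, Y$)
  read a, top Y: go to q0, push UW → (q0, bba, UW$)
No transition for (q0, b, top U); M blocks with input bba remaining.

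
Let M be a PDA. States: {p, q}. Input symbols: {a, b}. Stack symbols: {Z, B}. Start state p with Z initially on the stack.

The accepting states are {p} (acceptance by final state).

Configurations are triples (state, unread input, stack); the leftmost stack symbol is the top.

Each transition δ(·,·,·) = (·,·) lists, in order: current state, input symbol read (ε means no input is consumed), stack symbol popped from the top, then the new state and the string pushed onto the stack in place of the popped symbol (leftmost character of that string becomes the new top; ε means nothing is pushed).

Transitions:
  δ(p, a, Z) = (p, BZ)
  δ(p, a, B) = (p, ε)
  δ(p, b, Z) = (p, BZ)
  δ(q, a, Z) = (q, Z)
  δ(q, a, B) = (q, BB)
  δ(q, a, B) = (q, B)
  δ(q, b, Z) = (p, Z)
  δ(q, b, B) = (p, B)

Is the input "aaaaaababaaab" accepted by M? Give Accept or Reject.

One accepting computation: (p, aaaaaababaaab, Z) ⊢ (p, aaaaababaaab, BZ) ⊢ (p, aaaababaaab, Z) ⊢ (p, aaababaaab, BZ) ⊢ (p, aababaaab, Z) ⊢ (p, ababaaab, BZ) ⊢ (p, babaaab, Z) ⊢ (p, abaaab, BZ) ⊢ (p, baaab, Z) ⊢ (p, aaab, BZ) ⊢ (p, aab, Z) ⊢ (p, ab, BZ) ⊢ (p, b, Z) ⊢ (p, ε, BZ)
All input consumed and state p ∈ F.

Accept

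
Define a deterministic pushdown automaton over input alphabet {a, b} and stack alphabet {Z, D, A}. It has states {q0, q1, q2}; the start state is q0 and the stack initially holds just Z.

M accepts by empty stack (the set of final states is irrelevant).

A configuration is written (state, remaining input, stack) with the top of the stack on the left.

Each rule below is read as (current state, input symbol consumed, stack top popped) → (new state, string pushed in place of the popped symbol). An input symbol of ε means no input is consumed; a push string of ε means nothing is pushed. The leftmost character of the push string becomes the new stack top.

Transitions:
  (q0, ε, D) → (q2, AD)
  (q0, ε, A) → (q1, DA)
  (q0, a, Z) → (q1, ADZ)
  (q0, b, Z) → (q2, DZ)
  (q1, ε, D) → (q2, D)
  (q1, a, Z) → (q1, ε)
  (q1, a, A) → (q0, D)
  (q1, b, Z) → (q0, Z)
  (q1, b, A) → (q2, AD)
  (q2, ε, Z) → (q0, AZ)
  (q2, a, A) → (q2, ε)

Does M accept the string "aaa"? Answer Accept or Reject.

(q0, aaa, Z)
  read a, top Z: go to q1, push ADZ → (q1, aa, ADZ)
  read a, top A: go to q0, push D → (q0, a, DDZ)
  ε-move, top D: go to q2, push AD → (q2, a, ADDZ)
  read a, top A: go to q2, push ε → (q2, ε, DDZ)
All input consumed; stack is DDZ, not empty, and no further ε-move applies.

Reject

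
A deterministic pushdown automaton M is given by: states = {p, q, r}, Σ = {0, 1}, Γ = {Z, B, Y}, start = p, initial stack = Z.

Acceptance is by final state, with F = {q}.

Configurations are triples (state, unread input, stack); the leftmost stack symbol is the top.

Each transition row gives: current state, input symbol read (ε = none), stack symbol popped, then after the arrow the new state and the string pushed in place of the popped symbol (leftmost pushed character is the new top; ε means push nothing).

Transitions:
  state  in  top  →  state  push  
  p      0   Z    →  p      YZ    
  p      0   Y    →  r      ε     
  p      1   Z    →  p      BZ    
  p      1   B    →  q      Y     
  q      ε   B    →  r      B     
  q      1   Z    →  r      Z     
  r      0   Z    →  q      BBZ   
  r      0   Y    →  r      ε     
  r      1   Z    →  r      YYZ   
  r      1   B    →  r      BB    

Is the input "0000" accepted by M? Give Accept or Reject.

(p, 0000, Z)
  read 0, top Z: go to p, push YZ → (p, 000, YZ)
  read 0, top Y: go to r, push ε → (r, 00, Z)
  read 0, top Z: go to q, push BBZ → (q, 0, BBZ)
  ε-move, top B: go to r, push B → (r, 0, BBZ)
No transition applies at (r, 0, BBZ); input not fully consumed.

Reject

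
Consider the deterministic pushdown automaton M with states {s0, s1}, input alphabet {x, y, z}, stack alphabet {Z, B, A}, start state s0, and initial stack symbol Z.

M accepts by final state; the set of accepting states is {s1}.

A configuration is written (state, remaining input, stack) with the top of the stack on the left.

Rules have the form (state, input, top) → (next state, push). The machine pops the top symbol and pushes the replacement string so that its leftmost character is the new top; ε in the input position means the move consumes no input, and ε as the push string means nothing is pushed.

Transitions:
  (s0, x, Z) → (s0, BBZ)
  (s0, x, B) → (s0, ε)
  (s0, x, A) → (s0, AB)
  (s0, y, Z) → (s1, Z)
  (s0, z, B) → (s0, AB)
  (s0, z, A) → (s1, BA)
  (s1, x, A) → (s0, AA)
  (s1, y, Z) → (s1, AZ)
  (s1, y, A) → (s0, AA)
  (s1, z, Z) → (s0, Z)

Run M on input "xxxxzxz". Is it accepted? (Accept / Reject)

Accept

(s0, xxxxzxz, Z)
  read x, top Z: go to s0, push BBZ → (s0, xxxzxz, BBZ)
  read x, top B: go to s0, push ε → (s0, xxzxz, BZ)
  read x, top B: go to s0, push ε → (s0, xzxz, Z)
  read x, top Z: go to s0, push BBZ → (s0, zxz, BBZ)
  read z, top B: go to s0, push AB → (s0, xz, ABBZ)
  read x, top A: go to s0, push AB → (s0, z, ABBBZ)
  read z, top A: go to s1, push BA → (s1, ε, BABBBZ)
All input consumed; state s1 ∈ F.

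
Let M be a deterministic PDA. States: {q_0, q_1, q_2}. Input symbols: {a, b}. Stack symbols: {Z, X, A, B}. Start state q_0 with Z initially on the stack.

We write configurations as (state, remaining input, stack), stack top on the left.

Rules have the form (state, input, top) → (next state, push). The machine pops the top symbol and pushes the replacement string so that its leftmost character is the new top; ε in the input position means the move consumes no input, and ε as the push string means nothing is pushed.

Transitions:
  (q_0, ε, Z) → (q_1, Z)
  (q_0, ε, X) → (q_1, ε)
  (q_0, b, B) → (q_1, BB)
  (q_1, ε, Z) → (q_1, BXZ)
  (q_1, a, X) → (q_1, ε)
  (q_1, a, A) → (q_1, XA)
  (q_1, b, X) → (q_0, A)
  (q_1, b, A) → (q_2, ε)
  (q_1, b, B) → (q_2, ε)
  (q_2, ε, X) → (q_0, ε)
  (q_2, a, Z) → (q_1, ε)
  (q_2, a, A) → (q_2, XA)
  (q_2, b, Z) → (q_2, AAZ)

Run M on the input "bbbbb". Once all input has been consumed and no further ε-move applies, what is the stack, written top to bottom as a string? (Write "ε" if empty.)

BXZ

(q_0, bbbbb, Z) ⊢ (q_1, bbbbb, Z) ⊢ (q_1, bbbbb, BXZ) ⊢ (q_2, bbbb, XZ) ⊢ (q_0, bbbb, Z) ⊢ (q_1, bbbb, Z) ⊢ (q_1, bbbb, BXZ) ⊢ (q_2, bbb, XZ) ⊢ (q_0, bbb, Z) ⊢ (q_1, bbb, Z) ⊢ (q_1, bbb, BXZ) ⊢ (q_2, bb, XZ) ⊢ (q_0, bb, Z) ⊢ (q_1, bb, Z) ⊢ (q_1, bb, BXZ) ⊢ (q_2, b, XZ) ⊢ (q_0, b, Z) ⊢ (q_1, b, Z) ⊢ (q_1, b, BXZ) ⊢ (q_2, ε, XZ) ⊢ (q_0, ε, Z) ⊢ (q_1, ε, Z) ⊢ (q_1, ε, BXZ)
All input consumed in state q_1 with stack BXZ.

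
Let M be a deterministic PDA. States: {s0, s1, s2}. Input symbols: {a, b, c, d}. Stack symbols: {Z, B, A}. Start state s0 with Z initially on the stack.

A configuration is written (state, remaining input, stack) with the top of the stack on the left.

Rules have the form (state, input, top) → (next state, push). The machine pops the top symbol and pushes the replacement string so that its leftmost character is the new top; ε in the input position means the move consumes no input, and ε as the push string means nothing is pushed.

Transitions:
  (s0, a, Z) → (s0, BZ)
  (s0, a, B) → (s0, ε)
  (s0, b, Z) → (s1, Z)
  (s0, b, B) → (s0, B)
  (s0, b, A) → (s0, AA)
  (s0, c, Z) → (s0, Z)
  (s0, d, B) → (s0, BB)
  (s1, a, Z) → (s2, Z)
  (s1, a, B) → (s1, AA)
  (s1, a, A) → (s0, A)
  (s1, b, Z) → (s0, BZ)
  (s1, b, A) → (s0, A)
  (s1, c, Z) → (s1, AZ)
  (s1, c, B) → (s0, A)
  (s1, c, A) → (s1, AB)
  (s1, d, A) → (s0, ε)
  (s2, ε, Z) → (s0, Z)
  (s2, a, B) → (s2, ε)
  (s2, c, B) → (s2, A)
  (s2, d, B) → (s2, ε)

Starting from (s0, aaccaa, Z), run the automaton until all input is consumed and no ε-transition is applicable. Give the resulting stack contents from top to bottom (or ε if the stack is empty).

Z

(s0, aaccaa, Z) ⊢ (s0, accaa, BZ) ⊢ (s0, ccaa, Z) ⊢ (s0, caa, Z) ⊢ (s0, aa, Z) ⊢ (s0, a, BZ) ⊢ (s0, ε, Z)
All input consumed in state s0 with stack Z.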